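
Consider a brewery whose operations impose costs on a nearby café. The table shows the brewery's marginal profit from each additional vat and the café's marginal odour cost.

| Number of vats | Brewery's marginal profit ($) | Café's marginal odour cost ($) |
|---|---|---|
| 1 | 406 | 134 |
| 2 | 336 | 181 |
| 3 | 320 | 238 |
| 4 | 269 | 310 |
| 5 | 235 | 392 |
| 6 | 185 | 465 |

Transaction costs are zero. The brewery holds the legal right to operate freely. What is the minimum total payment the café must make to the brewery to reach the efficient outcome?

Left alone the brewery would choose level 6 (marginal profit stays positive).
Efficient level: k* = 3 (marginal profit ≥ marginal odour cost through 3).
The café must at least cover the brewery's forgone profit from cutting 6→3: 269 + 235 + 185 = 689.

$689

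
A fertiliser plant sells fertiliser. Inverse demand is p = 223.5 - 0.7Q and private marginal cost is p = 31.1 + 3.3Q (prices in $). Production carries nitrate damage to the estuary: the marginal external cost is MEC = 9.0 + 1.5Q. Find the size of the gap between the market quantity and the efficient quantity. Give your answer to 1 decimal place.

Market equilibrium (private): 31.1 + 3.3Q = 223.5 - 0.7Q → Q_m = 48.1000.
Social marginal cost = private MC + MEC = 40.1 + 4.8Q.
Set SMC = demand: 40.1 + 4.8Q = 223.5 - 0.7Q → Q* = 33.3455.
Gap = |48.1000 − 33.3455| = 14.7545.

14.8 units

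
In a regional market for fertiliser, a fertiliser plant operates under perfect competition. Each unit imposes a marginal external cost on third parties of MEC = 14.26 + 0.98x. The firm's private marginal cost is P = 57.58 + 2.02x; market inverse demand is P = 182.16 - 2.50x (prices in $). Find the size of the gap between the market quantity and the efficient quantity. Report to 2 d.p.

Market equilibrium (private): 57.58 + 2.02x = 182.16 - 2.50x → x_m = 27.5619.
Social marginal cost = private MC + MEC = 71.84 + 3.00x.
Set SMC = demand: 71.84 + 3.00x = 182.16 - 2.50x → x* = 20.0582.
Gap = |27.5619 − 20.0582| = 7.5037.

7.50 units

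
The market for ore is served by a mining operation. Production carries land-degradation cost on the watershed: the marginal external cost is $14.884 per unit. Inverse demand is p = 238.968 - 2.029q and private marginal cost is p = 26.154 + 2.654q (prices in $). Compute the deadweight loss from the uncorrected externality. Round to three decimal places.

Market equilibrium (private): 26.154 + 2.654q = 238.968 - 2.029q → q_m = 45.4439.
Social marginal cost = private MC + MEC = 41.038 + 2.654q.
Set SMC = demand: 41.038 + 2.654q = 238.968 - 2.029q → q* = 42.2656.
Height of the DWL triangle at q_m is SMC(q_m) − demand(q_m) = MEC(q_m) = 14.8840.
DWL = ½ × 3.1783 × 14.8840 = 23.6529.

DWL = $23.653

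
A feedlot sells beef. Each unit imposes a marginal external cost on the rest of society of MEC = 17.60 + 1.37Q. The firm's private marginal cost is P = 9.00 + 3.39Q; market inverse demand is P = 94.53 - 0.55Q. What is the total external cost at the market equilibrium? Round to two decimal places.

Market equilibrium (private): 9.00 + 3.39Q = 94.53 - 0.55Q → Q_m = 21.7081.
Total external cost = ∫₀^{Q_m} (17.60 + 1.37Q) dQ = 17.60×21.7081 + ½×1.37×21.7081² = 704.8631.

704.86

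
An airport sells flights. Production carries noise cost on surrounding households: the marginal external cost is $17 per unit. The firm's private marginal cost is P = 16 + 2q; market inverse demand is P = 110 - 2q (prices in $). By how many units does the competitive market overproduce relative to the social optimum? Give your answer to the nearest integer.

4 units

Market equilibrium (private): 16 + 2q = 110 - 2q → q_m = 23.5000.
Social marginal cost = private MC + MEC = 33 + 2q.
Set SMC = demand: 33 + 2q = 110 - 2q → q* = 19.2500.
Gap = |23.5000 − 19.2500| = 4.2500.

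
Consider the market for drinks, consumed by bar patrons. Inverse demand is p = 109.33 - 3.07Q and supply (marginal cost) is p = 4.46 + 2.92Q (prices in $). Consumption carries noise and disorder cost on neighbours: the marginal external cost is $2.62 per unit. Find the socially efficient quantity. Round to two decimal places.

Q* = 17.07

Social marginal benefit = demand − MEC = 106.71 - 3.07Q.
Set SMB = MC: 106.71 - 3.07Q = 4.46 + 2.92Q → Q* = 17.0701.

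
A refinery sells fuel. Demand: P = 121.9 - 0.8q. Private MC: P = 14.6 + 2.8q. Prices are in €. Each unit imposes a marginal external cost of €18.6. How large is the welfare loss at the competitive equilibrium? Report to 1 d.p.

Market equilibrium (private): 14.6 + 2.8q = 121.9 - 0.8q → q_m = 29.8056.
Social marginal cost = private MC + MEC = 33.2 + 2.8q.
Set SMC = demand: 33.2 + 2.8q = 121.9 - 0.8q → q* = 24.6389.
The welfare-loss triangle has base |q_m − q*| and height MEC(q_m) (the vertical gap between SMC and demand is zero at q* and MEC at q_m).
DWL = ½ × 5.1667 × 18.6000 = 48.0503.

DWL = €48.1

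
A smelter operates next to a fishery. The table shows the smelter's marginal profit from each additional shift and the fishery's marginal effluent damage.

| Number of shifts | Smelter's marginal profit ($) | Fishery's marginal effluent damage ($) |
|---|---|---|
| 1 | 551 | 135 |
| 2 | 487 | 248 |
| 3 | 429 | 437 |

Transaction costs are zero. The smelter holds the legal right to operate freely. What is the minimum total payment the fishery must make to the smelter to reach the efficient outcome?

Left alone the smelter would choose level 3 (marginal profit stays positive).
Efficient level: k* = 2 (marginal profit ≥ marginal effluent damage through 2).
The fishery must at least cover the smelter's forgone profit from cutting 3→2: 429 = 429.

$429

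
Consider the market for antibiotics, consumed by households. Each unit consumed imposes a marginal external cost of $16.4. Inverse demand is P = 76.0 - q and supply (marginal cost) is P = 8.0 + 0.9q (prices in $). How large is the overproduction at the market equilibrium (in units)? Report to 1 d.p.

Market equilibrium (private): 8.0 + 0.9q = 76.0 - q → q_m = 35.7895.
Social marginal benefit = demand − MEC = 59.6 - q.
Set SMB = MC: 59.6 - q = 8.0 + 0.9q → q* = 27.1579.
Gap = |35.7895 − 27.1579| = 8.6316.

8.6 units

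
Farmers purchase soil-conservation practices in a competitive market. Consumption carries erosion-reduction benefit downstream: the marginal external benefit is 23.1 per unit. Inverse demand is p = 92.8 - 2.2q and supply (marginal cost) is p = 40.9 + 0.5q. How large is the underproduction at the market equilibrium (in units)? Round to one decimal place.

Market equilibrium (private): 40.9 + 0.5q = 92.8 - 2.2q → q_m = 19.2222.
Social marginal benefit = demand + MEB = 115.9 - 2.2q.
Set SMB = MC: 115.9 - 2.2q = 40.9 + 0.5q → q* = 27.7778.
Gap = |19.2222 − 27.7778| = 8.5556.

8.6 units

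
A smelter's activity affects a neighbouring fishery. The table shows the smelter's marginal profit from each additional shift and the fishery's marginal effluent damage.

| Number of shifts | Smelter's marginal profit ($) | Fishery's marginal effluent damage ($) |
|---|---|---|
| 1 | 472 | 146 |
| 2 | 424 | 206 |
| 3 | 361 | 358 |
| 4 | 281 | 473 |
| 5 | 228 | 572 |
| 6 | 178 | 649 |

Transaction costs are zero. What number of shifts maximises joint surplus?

Bargaining reaches the level where marginal profit last exceeds marginal effluent damage.
That holds through level 3 (361 ≥ 358) but not at 4 (281 < 473).

3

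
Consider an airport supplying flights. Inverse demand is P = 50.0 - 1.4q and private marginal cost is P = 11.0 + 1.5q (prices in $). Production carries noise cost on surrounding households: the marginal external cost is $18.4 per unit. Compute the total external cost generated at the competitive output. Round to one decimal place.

Market equilibrium (private): 11.0 + 1.5q = 50.0 - 1.4q → q_m = 13.4483.
Total external cost = MEC × q_m = 18.4 × 13.4483 = 247.4487.

$247.4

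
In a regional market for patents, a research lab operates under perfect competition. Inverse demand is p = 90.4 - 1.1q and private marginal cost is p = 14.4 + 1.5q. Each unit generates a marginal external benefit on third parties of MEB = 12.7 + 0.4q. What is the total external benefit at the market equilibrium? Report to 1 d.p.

Market equilibrium (private): 14.4 + 1.5q = 90.4 - 1.1q → q_m = 29.2308.
Total external benefit = ∫₀^{q_m} (12.7 + 0.4q) dq = 12.7×29.2308 + ½×0.4×29.2308² = 542.1191.

542.1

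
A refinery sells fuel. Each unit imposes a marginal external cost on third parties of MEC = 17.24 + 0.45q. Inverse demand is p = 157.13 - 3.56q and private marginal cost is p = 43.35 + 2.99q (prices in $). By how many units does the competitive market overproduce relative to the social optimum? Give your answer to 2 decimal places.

Market equilibrium (private): 43.35 + 2.99q = 157.13 - 3.56q → q_m = 17.3710.
Social marginal cost = private MC + MEC = 60.59 + 3.44q.
Set SMC = demand: 60.59 + 3.44q = 157.13 - 3.56q → q* = 13.7914.
Gap = |17.3710 − 13.7914| = 3.5796.

3.58 units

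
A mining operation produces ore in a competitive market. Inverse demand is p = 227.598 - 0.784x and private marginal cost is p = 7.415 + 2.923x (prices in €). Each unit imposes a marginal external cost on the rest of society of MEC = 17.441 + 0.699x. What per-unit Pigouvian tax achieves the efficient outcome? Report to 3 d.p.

Social marginal cost = private MC + MEC = 24.856 + 3.622x.
Set SMC = demand: 24.856 + 3.622x = 227.598 - 0.784x → x* = 46.0150.
The Pigouvian tax equals MEC at x*: 17.441 + 0.699×46.0150 = 49.6055.

tax = €49.605 per unit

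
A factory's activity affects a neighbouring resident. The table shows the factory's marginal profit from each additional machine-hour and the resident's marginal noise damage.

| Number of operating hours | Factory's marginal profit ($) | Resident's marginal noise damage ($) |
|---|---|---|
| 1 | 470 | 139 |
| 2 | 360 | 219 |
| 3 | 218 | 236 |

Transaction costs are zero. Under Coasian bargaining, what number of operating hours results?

2

Bargaining reaches the level where marginal profit last exceeds marginal noise damage.
That holds through level 2 (360 ≥ 219) but not at 3 (218 < 236).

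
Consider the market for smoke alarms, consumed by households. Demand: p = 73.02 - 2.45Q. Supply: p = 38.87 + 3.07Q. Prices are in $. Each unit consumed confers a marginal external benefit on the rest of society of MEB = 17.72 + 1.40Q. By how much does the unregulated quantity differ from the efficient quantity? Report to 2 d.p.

Market equilibrium (private): 38.87 + 3.07Q = 73.02 - 2.45Q → Q_m = 6.1866.
Social marginal benefit = demand + MEB = 90.74 - 1.05Q.
Set SMB = MC: 90.74 - 1.05Q = 38.87 + 3.07Q → Q* = 12.5898.
Gap = |6.1866 − 12.5898| = 6.4032.

6.40 units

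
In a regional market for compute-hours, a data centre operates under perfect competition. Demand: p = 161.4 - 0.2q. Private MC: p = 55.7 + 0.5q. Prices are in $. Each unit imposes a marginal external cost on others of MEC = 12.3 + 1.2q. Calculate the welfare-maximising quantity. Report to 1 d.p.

Social marginal cost = private MC + MEC = 68.0 + 1.7q.
Set SMC = demand: 68.0 + 1.7q = 161.4 - 0.2q → q* = 49.1579.

q* = 49.2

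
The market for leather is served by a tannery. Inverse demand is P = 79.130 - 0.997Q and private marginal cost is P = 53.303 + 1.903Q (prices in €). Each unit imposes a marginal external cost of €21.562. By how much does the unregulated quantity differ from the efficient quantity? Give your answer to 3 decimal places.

Market equilibrium (private): 53.303 + 1.903Q = 79.130 - 0.997Q → Q_m = 8.9059.
Social marginal cost = private MC + MEC = 74.865 + 1.903Q.
Set SMC = demand: 74.865 + 1.903Q = 79.130 - 0.997Q → Q* = 1.4707.
Gap = |8.9059 − 1.4707| = 7.4352.

7.435 units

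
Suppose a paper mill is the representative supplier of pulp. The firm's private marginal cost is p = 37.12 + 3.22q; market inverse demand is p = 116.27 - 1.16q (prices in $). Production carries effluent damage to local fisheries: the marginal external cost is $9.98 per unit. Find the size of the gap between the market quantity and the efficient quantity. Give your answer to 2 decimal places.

Market equilibrium (private): 37.12 + 3.22q = 116.27 - 1.16q → q_m = 18.0708.
Social marginal cost = private MC + MEC = 47.10 + 3.22q.
Set SMC = demand: 47.10 + 3.22q = 116.27 - 1.16q → q* = 15.7922.
Gap = |18.0708 − 15.7922| = 2.2786.

2.28 units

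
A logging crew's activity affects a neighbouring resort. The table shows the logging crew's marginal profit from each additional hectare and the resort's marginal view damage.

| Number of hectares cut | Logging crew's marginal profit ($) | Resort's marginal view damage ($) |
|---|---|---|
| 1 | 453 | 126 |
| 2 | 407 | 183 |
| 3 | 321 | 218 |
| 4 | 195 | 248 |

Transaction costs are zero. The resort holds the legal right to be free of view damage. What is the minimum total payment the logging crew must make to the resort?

Efficient level: marginal profit ≥ marginal view damage through level 3, so k* = 3.
With the resort holding the right, the logging crew must at least compensate total damage at k*: 126 + 183 + 218 = 527.

$527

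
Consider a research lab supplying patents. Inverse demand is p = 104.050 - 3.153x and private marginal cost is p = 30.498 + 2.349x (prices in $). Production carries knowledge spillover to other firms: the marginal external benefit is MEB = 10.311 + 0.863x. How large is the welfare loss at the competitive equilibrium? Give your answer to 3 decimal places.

DWL = $51.447

Market equilibrium (private): 30.498 + 2.349x = 104.050 - 3.153x → x_m = 13.3682.
Social marginal cost = private MC − MEB = 20.187 + 1.486x.
Set SMC = demand: 20.187 + 1.486x = 104.050 - 3.153x → x* = 18.0778.
Height of the DWL triangle at x_m is demand(x_m) − SMC(x_m) = MEB(x_m) = 21.8478.
DWL = ½ × 4.7096 × 21.8478 = 51.4472.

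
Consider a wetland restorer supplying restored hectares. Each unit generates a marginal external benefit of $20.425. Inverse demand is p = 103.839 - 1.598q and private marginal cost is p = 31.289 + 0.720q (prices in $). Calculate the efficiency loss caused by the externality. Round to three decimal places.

Market equilibrium (private): 31.289 + 0.720q = 103.839 - 1.598q → q_m = 31.2985.
Social marginal cost = private MC − MEB = 10.864 + 0.720q.
Set SMC = demand: 10.864 + 0.720q = 103.839 - 1.598q → q* = 40.1100.
The welfare-loss triangle has base |q_m − q*| and height MEB(q_m) (the vertical gap between SMC and demand is zero at q* and MEB at q_m).
DWL = ½ × 8.8115 × 20.4250 = 89.9874.

DWL = $89.987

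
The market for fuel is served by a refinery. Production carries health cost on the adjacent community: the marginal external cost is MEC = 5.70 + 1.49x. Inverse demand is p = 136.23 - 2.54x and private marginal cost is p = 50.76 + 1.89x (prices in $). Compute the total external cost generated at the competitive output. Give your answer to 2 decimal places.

Market equilibrium (private): 50.76 + 1.89x = 136.23 - 2.54x → x_m = 19.2935.
Total external cost = ∫₀^{x_m} (5.70 + 1.49x) dx = 5.70×19.2935 + ½×1.49×19.2935² = 387.2911.

$387.29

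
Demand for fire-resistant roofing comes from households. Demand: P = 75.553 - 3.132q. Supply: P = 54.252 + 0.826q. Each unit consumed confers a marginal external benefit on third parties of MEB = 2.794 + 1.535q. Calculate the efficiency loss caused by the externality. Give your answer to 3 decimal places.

Market equilibrium (private): 54.252 + 0.826q = 75.553 - 3.132q → q_m = 5.3818.
Social marginal benefit = demand + MEB = 78.347 - 1.597q.
Set SMB = MC: 78.347 - 1.597q = 54.252 + 0.826q → q* = 9.9443.
The loss is the area between SMB and MC from q* to q_m; with linear curves that's a triangle of height MEB(q_m).
DWL = ½ × 4.5625 × 11.0550 = 25.2192.

DWL = 25.219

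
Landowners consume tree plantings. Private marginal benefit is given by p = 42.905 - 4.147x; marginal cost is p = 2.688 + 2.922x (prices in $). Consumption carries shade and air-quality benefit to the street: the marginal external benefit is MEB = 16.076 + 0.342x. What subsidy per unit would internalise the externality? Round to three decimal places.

subsidy = $18.938 per unit

Social marginal benefit = demand + MEB = 58.981 - 3.805x.
Set SMB = MC: 58.981 - 3.805x = 2.688 + 2.922x → x* = 8.3682.
The Pigouvian subsidy equals MEB at x*: 16.076 + 0.342×8.3682 = 18.9379.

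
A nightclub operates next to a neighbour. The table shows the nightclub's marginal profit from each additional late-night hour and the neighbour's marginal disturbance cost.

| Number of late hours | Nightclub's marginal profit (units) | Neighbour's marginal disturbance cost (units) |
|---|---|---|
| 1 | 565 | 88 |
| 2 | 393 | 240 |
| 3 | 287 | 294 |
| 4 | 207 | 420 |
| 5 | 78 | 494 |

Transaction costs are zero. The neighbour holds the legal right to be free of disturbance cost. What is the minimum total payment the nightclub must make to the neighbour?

328

Efficient level: marginal profit ≥ marginal disturbance cost through level 2, so k* = 2.
With the neighbour holding the right, the nightclub must at least compensate total damage at k*: 88 + 240 = 328.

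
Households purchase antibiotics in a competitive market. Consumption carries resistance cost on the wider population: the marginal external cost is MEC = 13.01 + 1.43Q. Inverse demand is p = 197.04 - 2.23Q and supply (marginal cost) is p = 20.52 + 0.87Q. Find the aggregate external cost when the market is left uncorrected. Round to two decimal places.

3059.12

Market equilibrium (private): 20.52 + 0.87Q = 197.04 - 2.23Q → Q_m = 56.9419.
Total external cost = ∫₀^{Q_m} (13.01 + 1.43Q) dQ = 13.01×56.9419 + ½×1.43×56.9419² = 3059.1158.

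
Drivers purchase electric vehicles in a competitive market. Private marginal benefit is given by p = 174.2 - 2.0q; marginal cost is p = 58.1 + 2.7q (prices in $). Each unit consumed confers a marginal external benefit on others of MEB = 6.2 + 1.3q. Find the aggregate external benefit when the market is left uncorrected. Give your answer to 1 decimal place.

$549.8

Market equilibrium (private): 58.1 + 2.7q = 174.2 - 2.0q → q_m = 24.7021.
Total external benefit = ∫₀^{q_m} (6.2 + 1.3q) dq = 6.2×24.7021 + ½×1.3×24.7021² = 549.7790.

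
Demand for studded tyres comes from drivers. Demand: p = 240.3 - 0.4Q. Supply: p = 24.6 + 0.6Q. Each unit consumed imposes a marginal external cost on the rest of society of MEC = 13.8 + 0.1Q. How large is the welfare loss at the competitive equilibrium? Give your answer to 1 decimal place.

DWL = 568.7

Market equilibrium (private): 24.6 + 0.6Q = 240.3 - 0.4Q → Q_m = 215.7000.
Social marginal benefit = demand − MEC = 226.5 - 0.5Q.
Set SMB = MC: 226.5 - 0.5Q = 24.6 + 0.6Q → Q* = 183.5455.
Between Q* and Q_m the wedge MC − SMB runs linearly from 0 to MEC(Q_m), so the loss is a triangle.
DWL = ½ × 32.1545 × 35.3700 = 568.6523.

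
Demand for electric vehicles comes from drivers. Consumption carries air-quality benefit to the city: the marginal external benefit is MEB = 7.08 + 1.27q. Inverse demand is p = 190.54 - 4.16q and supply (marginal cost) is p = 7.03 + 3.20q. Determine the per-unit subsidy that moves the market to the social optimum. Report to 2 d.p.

Social marginal benefit = demand + MEB = 197.62 - 2.89q.
Set SMB = MC: 197.62 - 2.89q = 7.03 + 3.20q → q* = 31.2956.
The Pigouvian subsidy equals MEB at q*: 7.08 + 1.27×31.2956 = 46.8254.

subsidy = 46.83 per unit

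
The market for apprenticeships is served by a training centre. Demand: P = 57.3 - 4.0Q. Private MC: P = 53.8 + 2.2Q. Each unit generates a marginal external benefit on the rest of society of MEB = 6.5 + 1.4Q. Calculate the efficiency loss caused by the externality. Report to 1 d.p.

DWL = 5.5

Market equilibrium (private): 53.8 + 2.2Q = 57.3 - 4.0Q → Q_m = 0.5645.
Social marginal cost = private MC − MEB = 47.3 + 0.8Q.
Set SMC = demand: 47.3 + 0.8Q = 57.3 - 4.0Q → Q* = 2.0833.
The welfare-loss triangle has base |Q_m − Q*| and height MEB(Q_m) (the vertical gap between SMC and demand is zero at Q* and MEB at Q_m).
DWL = ½ × 1.5188 × 7.2903 = 5.5363.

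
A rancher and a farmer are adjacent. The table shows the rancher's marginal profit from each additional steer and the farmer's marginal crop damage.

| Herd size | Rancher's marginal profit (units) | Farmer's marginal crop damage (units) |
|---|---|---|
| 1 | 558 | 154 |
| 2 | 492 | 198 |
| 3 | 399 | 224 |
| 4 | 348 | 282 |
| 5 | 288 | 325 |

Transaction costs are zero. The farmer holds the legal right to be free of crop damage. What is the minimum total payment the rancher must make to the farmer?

Efficient level: marginal profit ≥ marginal crop damage through level 4, so k* = 4.
With the farmer holding the right, the rancher must at least compensate total damage at k*: 154 + 198 + 224 + 282 = 858.

858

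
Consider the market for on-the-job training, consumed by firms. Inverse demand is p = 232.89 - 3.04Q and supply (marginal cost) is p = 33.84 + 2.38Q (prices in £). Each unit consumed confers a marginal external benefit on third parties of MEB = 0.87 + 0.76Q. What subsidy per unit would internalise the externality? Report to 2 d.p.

subsidy = £33.47 per unit

Social marginal benefit = demand + MEB = 233.76 - 2.28Q.
Set SMB = MC: 233.76 - 2.28Q = 33.84 + 2.38Q → Q* = 42.9013.
The Pigouvian subsidy equals MEB at Q*: 0.87 + 0.76×42.9013 = 33.4750.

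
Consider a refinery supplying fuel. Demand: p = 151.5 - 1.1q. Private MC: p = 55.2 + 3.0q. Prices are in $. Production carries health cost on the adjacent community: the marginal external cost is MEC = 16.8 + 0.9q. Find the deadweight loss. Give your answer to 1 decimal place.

DWL = $143.9

Market equilibrium (private): 55.2 + 3.0q = 151.5 - 1.1q → q_m = 23.4878.
Social marginal cost = private MC + MEC = 72.0 + 3.9q.
Set SMC = demand: 72.0 + 3.9q = 151.5 - 1.1q → q* = 15.9000.
The welfare-loss triangle has base |q_m − q*| and height MEC(q_m) (the vertical gap between SMC and demand is zero at q* and MEC at q_m).
DWL = ½ × 7.5878 × 37.9390 = 143.9368.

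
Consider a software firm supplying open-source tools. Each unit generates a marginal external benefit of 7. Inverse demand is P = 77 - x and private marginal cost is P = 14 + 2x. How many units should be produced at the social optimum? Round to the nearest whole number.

x* = 23

Social marginal cost = private MC − MEB = 7 + 2x.
Set SMC = demand: 7 + 2x = 77 - x → x* = 23.3333.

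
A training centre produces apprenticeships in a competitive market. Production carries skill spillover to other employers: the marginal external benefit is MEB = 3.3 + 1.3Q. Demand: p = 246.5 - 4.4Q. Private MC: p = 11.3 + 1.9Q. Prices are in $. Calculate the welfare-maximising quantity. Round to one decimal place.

Q* = 47.7

Social marginal cost = private MC − MEB = 8.0 + 0.6Q.
Set SMC = demand: 8.0 + 0.6Q = 246.5 - 4.4Q → Q* = 47.7000.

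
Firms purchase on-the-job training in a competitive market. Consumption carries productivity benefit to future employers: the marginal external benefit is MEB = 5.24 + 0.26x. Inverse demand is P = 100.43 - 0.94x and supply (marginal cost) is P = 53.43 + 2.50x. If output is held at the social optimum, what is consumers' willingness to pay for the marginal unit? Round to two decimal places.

Social marginal benefit = demand + MEB = 105.67 - 0.68x.
Set SMB = MC: 105.67 - 0.68x = 53.43 + 2.50x → x* = 16.4277.
Consumer price on the demand curve at x*: 100.43 − 0.94×16.4277 = 84.9880.

P = 84.99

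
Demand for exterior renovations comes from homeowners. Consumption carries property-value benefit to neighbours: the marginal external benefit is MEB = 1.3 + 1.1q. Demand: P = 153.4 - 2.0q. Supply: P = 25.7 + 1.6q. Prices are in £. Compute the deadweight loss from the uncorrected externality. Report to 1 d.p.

Market equilibrium (private): 25.7 + 1.6q = 153.4 - 2.0q → q_m = 35.4722.
Social marginal benefit = demand + MEB = 154.7 - 0.9q.
Set SMB = MC: 154.7 - 0.9q = 25.7 + 1.6q → q* = 51.6000.
The loss is the area between SMB and MC from q* to q_m; with linear curves that's a triangle of height MEB(q_m).
DWL = ½ × 16.1278 × 40.3194 = 325.1316.

DWL = £325.1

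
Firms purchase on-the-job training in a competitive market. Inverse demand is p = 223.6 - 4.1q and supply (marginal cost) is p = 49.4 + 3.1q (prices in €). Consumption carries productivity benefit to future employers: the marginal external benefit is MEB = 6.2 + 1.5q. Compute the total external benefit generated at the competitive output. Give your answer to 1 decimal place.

Market equilibrium (private): 49.4 + 3.1q = 223.6 - 4.1q → q_m = 24.1944.
Total external benefit = ∫₀^{q_m} (6.2 + 1.5q) dq = 6.2×24.1944 + ½×1.5×24.1944² = 589.0320.

€589.0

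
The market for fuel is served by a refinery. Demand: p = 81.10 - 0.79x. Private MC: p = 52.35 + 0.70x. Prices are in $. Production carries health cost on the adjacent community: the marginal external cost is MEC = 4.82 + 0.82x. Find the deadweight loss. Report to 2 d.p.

Market equilibrium (private): 52.35 + 0.70x = 81.10 - 0.79x → x_m = 19.2953.
Social marginal cost = private MC + MEC = 57.17 + 1.52x.
Set SMC = demand: 57.17 + 1.52x = 81.10 - 0.79x → x* = 10.3593.
The loss is the area between SMC and demand from x* to x_m; with linear curves that's a triangle of height MEC(x_m).
DWL = ½ × 8.9360 × 20.6421 = 92.2289.

DWL = $92.23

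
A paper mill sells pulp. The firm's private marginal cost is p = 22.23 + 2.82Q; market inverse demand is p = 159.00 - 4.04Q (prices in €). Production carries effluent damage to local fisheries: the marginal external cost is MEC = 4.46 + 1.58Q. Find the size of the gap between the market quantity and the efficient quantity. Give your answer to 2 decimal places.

4.26 units

Market equilibrium (private): 22.23 + 2.82Q = 159.00 - 4.04Q → Q_m = 19.9373.
Social marginal cost = private MC + MEC = 26.69 + 4.40Q.
Set SMC = demand: 26.69 + 4.40Q = 159.00 - 4.04Q → Q* = 15.6765.
Gap = |19.9373 − 15.6765| = 4.2608.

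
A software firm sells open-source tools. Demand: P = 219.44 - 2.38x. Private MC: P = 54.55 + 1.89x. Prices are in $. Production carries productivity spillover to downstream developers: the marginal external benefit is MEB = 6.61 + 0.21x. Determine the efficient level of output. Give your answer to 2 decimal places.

x* = 42.24

Social marginal cost = private MC − MEB = 47.94 + 1.68x.
Set SMC = demand: 47.94 + 1.68x = 219.44 - 2.38x → x* = 42.2414.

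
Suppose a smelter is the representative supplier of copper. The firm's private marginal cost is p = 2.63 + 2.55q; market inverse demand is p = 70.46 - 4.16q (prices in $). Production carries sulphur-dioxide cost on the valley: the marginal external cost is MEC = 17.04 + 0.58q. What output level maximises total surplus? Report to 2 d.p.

q* = 6.97

Social marginal cost = private MC + MEC = 19.67 + 3.13q.
Set SMC = demand: 19.67 + 3.13q = 70.46 - 4.16q → q* = 6.9671.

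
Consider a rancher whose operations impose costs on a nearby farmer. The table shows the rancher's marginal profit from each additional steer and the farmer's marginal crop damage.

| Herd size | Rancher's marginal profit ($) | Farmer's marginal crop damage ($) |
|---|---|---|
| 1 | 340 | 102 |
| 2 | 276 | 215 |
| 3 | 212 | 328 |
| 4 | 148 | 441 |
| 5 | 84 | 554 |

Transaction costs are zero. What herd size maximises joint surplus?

Bargaining reaches the level where marginal profit last exceeds marginal crop damage.
That holds through level 2 (276 ≥ 215) but not at 3 (212 < 328).

2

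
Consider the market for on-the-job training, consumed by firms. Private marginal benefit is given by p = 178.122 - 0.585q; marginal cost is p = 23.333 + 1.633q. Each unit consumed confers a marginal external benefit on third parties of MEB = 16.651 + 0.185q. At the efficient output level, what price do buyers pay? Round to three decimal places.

Social marginal benefit = demand + MEB = 194.773 - 0.400q.
Set SMB = MC: 194.773 - 0.400q = 23.333 + 1.633q → q* = 84.3286.
Consumer price on the demand curve at q*: 178.122 − 0.585×84.3286 = 128.7898.

P = 128.790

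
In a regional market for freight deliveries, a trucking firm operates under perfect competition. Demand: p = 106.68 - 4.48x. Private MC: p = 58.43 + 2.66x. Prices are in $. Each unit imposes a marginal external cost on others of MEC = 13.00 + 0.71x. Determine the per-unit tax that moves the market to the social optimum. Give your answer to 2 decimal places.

Social marginal cost = private MC + MEC = 71.43 + 3.37x.
Set SMC = demand: 71.43 + 3.37x = 106.68 - 4.48x → x* = 4.4904.
The Pigouvian tax equals MEC at x*: 13.00 + 0.71×4.4904 = 16.1882.

tax = $16.19 per unit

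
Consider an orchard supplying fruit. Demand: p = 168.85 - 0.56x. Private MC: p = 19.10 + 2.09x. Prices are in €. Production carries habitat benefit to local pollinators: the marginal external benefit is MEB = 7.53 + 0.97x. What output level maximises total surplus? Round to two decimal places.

Social marginal cost = private MC − MEB = 11.57 + 1.12x.
Set SMC = demand: 11.57 + 1.12x = 168.85 - 0.56x → x* = 93.6190.

x* = 93.62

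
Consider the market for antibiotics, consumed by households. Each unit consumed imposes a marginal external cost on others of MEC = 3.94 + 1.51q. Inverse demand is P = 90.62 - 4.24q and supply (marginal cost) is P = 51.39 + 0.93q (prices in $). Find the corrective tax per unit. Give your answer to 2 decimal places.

Social marginal benefit = demand − MEC = 86.68 - 5.75q.
Set SMB = MC: 86.68 - 5.75q = 51.39 + 0.93q → q* = 5.2829.
The Pigouvian tax equals MEC at q*: 3.94 + 1.51×5.2829 = 11.9172.

tax = $11.92 per unit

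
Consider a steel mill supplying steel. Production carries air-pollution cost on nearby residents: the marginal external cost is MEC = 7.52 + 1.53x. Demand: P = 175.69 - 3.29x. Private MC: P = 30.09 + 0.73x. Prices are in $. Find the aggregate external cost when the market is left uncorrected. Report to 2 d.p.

$1275.90

Market equilibrium (private): 30.09 + 0.73x = 175.69 - 3.29x → x_m = 36.2189.
Total external cost = ∫₀^{x_m} (7.52 + 1.53x) dx = 7.52×36.2189 + ½×1.53×36.2189² = 1275.8998.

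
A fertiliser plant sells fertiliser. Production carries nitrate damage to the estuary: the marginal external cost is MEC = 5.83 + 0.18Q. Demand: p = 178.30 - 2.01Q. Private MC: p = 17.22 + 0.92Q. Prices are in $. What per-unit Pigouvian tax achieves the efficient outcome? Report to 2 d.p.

Social marginal cost = private MC + MEC = 23.05 + 1.10Q.
Set SMC = demand: 23.05 + 1.10Q = 178.30 - 2.01Q → Q* = 49.9196.
The Pigouvian tax equals MEC at Q*: 5.83 + 0.18×49.9196 = 14.8155.

tax = $14.82 per unit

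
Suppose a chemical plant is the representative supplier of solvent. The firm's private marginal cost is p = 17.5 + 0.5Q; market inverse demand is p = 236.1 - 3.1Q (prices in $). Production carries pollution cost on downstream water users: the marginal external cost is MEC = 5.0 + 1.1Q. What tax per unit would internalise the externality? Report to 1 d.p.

tax = $55.0 per unit

Social marginal cost = private MC + MEC = 22.5 + 1.6Q.
Set SMC = demand: 22.5 + 1.6Q = 236.1 - 3.1Q → Q* = 45.4468.
The Pigouvian tax equals MEC at Q*: 5.0 + 1.1×45.4468 = 54.9915.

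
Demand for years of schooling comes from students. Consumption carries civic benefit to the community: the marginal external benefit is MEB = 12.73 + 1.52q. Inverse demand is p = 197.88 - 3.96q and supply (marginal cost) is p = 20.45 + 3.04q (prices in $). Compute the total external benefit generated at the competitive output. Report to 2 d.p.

$810.95

Market equilibrium (private): 20.45 + 3.04q = 197.88 - 3.96q → q_m = 25.3471.
Total external benefit = ∫₀^{q_m} (12.73 + 1.52q) dq = 12.73×25.3471 + ½×1.52×25.3471² = 810.9499.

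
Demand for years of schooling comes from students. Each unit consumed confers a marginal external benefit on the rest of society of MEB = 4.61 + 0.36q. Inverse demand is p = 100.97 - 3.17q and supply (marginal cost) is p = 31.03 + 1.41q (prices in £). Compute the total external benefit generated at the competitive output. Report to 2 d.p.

Market equilibrium (private): 31.03 + 1.41q = 100.97 - 3.17q → q_m = 15.2707.
Total external benefit = ∫₀^{q_m} (4.61 + 0.36q) dq = 4.61×15.2707 + ½×0.36×15.2707² = 112.3729.

£112.37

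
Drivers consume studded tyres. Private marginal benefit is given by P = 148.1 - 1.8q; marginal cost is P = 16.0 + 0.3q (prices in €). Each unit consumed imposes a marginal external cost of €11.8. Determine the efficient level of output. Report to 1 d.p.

Social marginal benefit = demand − MEC = 136.3 - 1.8q.
Set SMB = MC: 136.3 - 1.8q = 16.0 + 0.3q → q* = 57.2857.

q* = 57.3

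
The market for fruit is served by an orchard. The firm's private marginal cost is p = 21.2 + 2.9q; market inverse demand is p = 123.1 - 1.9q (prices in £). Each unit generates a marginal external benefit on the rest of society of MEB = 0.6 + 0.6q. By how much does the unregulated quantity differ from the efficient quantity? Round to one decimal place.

Market equilibrium (private): 21.2 + 2.9q = 123.1 - 1.9q → q_m = 21.2292.
Social marginal cost = private MC − MEB = 20.6 + 2.3q.
Set SMC = demand: 20.6 + 2.3q = 123.1 - 1.9q → q* = 24.4048.
Gap = |21.2292 − 24.4048| = 3.1756.

3.2 units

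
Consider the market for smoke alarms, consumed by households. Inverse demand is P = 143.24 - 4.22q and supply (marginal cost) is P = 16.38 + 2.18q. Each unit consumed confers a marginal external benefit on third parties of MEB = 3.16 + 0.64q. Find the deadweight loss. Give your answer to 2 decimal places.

DWL = 21.80

Market equilibrium (private): 16.38 + 2.18q = 143.24 - 4.22q → q_m = 19.8219.
Social marginal benefit = demand + MEB = 146.40 - 3.58q.
Set SMB = MC: 146.40 - 3.58q = 16.38 + 2.18q → q* = 22.5729.
The welfare-loss triangle has base |q_m − q*| and height MEB(q_m) (the vertical gap between SMB and MC is zero at q* and MEB at q_m).
DWL = ½ × 2.7510 × 15.8460 = 21.7962.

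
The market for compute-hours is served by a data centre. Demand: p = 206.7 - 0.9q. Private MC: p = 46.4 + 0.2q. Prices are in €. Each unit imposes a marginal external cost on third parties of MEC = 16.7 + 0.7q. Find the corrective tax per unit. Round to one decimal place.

tax = €72.5 per unit

Social marginal cost = private MC + MEC = 63.1 + 0.9q.
Set SMC = demand: 63.1 + 0.9q = 206.7 - 0.9q → q* = 79.7778.
The Pigouvian tax equals MEC at q*: 16.7 + 0.7×79.7778 = 72.5445.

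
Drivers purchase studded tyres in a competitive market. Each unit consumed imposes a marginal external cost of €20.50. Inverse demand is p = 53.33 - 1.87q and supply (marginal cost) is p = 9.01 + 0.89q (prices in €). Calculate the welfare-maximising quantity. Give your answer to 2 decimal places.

q* = 8.63

Social marginal benefit = demand − MEC = 32.83 - 1.87q.
Set SMB = MC: 32.83 - 1.87q = 9.01 + 0.89q → q* = 8.6304.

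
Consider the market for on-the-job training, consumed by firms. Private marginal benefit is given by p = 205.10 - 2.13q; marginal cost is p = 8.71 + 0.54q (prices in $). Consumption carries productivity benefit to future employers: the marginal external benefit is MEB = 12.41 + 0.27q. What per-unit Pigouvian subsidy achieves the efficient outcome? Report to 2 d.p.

Social marginal benefit = demand + MEB = 217.51 - 1.86q.
Set SMB = MC: 217.51 - 1.86q = 8.71 + 0.54q → q* = 87.0000.
The Pigouvian subsidy equals MEB at q*: 12.41 + 0.27×87.0000 = 35.9000.

subsidy = $35.90 per unit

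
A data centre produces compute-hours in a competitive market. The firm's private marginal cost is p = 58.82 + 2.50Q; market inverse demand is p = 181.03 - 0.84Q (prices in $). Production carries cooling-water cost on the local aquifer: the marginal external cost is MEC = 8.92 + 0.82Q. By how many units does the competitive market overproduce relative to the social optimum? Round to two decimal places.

Market equilibrium (private): 58.82 + 2.50Q = 181.03 - 0.84Q → Q_m = 36.5898.
Social marginal cost = private MC + MEC = 67.74 + 3.32Q.
Set SMC = demand: 67.74 + 3.32Q = 181.03 - 0.84Q → Q* = 27.2332.
Gap = |36.5898 − 27.2332| = 9.3566.

9.36 units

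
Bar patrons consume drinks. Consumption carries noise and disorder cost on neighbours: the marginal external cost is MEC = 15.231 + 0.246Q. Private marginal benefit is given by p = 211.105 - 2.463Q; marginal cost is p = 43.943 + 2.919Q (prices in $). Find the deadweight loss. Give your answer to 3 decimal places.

DWL = $46.474

Market equilibrium (private): 43.943 + 2.919Q = 211.105 - 2.463Q → Q_m = 31.0595.
Social marginal benefit = demand − MEC = 195.874 - 2.709Q.
Set SMB = MC: 195.874 - 2.709Q = 43.943 + 2.919Q → Q* = 26.9956.
The welfare-loss triangle has base |Q_m − Q*| and height MEC(Q_m) (the vertical gap between SMB and MC is zero at Q* and MEC at Q_m).
DWL = ½ × 4.0639 × 22.8716 = 46.4739.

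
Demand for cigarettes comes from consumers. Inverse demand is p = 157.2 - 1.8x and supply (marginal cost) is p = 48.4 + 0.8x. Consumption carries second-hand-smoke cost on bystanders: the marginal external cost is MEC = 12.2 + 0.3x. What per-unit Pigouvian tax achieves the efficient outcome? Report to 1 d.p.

tax = 22.2 per unit

Social marginal benefit = demand − MEC = 145.0 - 2.1x.
Set SMB = MC: 145.0 - 2.1x = 48.4 + 0.8x → x* = 33.3103.
The Pigouvian tax equals MEC at x*: 12.2 + 0.3×33.3103 = 22.1931.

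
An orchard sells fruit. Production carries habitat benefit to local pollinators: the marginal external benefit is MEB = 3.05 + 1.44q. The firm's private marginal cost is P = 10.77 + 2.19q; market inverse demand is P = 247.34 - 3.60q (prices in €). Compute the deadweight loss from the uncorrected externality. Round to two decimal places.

Market equilibrium (private): 10.77 + 2.19q = 247.34 - 3.60q → q_m = 40.8584.
Social marginal cost = private MC − MEB = 7.72 + 0.75q.
Set SMC = demand: 7.72 + 0.75q = 247.34 - 3.60q → q* = 55.0851.
Between q* and q_m the wedge demand − SMC runs linearly from 0 to MEB(q_m), so the loss is a triangle.
DWL = ½ × 14.2267 × 61.8861 = 440.2175.

DWL = €440.22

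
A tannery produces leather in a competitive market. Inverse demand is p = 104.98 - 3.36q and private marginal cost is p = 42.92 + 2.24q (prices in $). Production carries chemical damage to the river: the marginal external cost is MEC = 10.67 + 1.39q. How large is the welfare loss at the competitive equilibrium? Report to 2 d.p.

Market equilibrium (private): 42.92 + 2.24q = 104.98 - 3.36q → q_m = 11.0821.
Social marginal cost = private MC + MEC = 53.59 + 3.63q.
Set SMC = demand: 53.59 + 3.63q = 104.98 - 3.36q → q* = 7.3519.
Between q* and q_m the wedge SMC − demand runs linearly from 0 to MEC(q_m), so the loss is a triangle.
DWL = ½ × 3.7302 × 26.0742 = 48.6310.

DWL = $48.63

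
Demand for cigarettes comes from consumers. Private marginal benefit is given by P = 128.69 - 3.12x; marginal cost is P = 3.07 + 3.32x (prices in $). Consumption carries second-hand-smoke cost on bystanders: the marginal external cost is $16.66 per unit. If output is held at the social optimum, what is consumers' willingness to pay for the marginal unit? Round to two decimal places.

Social marginal benefit = demand − MEC = 112.03 - 3.12x.
Set SMB = MC: 112.03 - 3.12x = 3.07 + 3.32x → x* = 16.9193.
Consumer price on the demand curve at x*: 128.69 − 3.12×16.9193 = 75.9018.

P = $75.90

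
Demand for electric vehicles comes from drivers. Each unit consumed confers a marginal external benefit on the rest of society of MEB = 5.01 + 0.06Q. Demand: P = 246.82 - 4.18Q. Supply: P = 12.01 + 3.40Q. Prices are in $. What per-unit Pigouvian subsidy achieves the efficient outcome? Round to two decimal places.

subsidy = $6.92 per unit

Social marginal benefit = demand + MEB = 251.83 - 4.12Q.
Set SMB = MC: 251.83 - 4.12Q = 12.01 + 3.40Q → Q* = 31.8910.
The Pigouvian subsidy equals MEB at Q*: 5.01 + 0.06×31.8910 = 6.9235.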